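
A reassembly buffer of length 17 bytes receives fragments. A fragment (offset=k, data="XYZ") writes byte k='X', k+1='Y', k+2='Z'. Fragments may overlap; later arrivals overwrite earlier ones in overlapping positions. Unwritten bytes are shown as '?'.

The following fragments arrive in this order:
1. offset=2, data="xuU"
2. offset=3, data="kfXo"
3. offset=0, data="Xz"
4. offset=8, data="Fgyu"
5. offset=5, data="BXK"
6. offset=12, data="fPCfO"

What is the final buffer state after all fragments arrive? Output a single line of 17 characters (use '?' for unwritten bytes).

Answer: XzxkfBXKFgyufPCfO

Derivation:
Fragment 1: offset=2 data="xuU" -> buffer=??xuU????????????
Fragment 2: offset=3 data="kfXo" -> buffer=??xkfXo??????????
Fragment 3: offset=0 data="Xz" -> buffer=XzxkfXo??????????
Fragment 4: offset=8 data="Fgyu" -> buffer=XzxkfXo?Fgyu?????
Fragment 5: offset=5 data="BXK" -> buffer=XzxkfBXKFgyu?????
Fragment 6: offset=12 data="fPCfO" -> buffer=XzxkfBXKFgyufPCfO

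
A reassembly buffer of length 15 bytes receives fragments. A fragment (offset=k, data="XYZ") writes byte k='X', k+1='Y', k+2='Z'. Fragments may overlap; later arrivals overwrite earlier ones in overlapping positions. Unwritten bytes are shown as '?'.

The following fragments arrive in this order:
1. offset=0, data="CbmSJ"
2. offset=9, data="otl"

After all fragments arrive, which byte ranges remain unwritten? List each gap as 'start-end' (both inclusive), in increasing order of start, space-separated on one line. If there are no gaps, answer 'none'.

Fragment 1: offset=0 len=5
Fragment 2: offset=9 len=3
Gaps: 5-8 12-14

Answer: 5-8 12-14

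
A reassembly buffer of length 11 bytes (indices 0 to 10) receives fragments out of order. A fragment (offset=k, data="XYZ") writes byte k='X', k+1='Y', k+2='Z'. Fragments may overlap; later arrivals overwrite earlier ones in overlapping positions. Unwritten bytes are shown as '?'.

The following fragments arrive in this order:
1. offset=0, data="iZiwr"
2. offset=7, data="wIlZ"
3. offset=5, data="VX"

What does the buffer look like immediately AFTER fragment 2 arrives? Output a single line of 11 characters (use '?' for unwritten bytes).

Fragment 1: offset=0 data="iZiwr" -> buffer=iZiwr??????
Fragment 2: offset=7 data="wIlZ" -> buffer=iZiwr??wIlZ

Answer: iZiwr??wIlZ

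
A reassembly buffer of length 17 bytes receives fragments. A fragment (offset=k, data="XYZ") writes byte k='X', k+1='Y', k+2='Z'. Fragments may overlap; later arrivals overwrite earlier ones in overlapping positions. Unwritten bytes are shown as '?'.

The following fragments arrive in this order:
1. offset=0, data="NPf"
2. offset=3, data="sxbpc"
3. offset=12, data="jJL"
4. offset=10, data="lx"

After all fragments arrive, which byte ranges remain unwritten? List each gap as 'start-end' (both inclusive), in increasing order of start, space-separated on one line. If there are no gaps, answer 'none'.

Answer: 8-9 15-16

Derivation:
Fragment 1: offset=0 len=3
Fragment 2: offset=3 len=5
Fragment 3: offset=12 len=3
Fragment 4: offset=10 len=2
Gaps: 8-9 15-16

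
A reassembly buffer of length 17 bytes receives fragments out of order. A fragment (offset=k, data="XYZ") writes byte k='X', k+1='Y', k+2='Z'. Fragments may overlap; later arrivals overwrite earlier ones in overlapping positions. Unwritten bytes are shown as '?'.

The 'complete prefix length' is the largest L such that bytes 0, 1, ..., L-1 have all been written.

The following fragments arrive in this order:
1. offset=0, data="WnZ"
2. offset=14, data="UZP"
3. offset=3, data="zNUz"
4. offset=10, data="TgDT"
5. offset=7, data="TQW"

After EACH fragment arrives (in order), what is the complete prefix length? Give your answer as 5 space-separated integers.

Answer: 3 3 7 7 17

Derivation:
Fragment 1: offset=0 data="WnZ" -> buffer=WnZ?????????????? -> prefix_len=3
Fragment 2: offset=14 data="UZP" -> buffer=WnZ???????????UZP -> prefix_len=3
Fragment 3: offset=3 data="zNUz" -> buffer=WnZzNUz???????UZP -> prefix_len=7
Fragment 4: offset=10 data="TgDT" -> buffer=WnZzNUz???TgDTUZP -> prefix_len=7
Fragment 5: offset=7 data="TQW" -> buffer=WnZzNUzTQWTgDTUZP -> prefix_len=17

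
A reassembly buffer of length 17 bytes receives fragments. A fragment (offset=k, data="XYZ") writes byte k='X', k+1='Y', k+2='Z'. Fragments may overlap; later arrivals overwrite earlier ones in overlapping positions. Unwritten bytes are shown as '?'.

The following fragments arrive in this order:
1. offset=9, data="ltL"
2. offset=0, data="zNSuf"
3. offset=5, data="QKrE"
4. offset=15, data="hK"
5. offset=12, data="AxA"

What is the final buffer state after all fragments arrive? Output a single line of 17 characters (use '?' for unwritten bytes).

Fragment 1: offset=9 data="ltL" -> buffer=?????????ltL?????
Fragment 2: offset=0 data="zNSuf" -> buffer=zNSuf????ltL?????
Fragment 3: offset=5 data="QKrE" -> buffer=zNSufQKrEltL?????
Fragment 4: offset=15 data="hK" -> buffer=zNSufQKrEltL???hK
Fragment 5: offset=12 data="AxA" -> buffer=zNSufQKrEltLAxAhK

Answer: zNSufQKrEltLAxAhK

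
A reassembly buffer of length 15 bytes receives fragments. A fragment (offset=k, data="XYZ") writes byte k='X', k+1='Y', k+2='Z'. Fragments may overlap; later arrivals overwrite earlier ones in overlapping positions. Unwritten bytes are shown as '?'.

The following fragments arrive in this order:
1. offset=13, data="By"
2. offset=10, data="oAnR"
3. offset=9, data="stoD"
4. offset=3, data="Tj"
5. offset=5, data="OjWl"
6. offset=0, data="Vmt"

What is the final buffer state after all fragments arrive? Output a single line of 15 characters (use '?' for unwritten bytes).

Answer: VmtTjOjWlstoDRy

Derivation:
Fragment 1: offset=13 data="By" -> buffer=?????????????By
Fragment 2: offset=10 data="oAnR" -> buffer=??????????oAnRy
Fragment 3: offset=9 data="stoD" -> buffer=?????????stoDRy
Fragment 4: offset=3 data="Tj" -> buffer=???Tj????stoDRy
Fragment 5: offset=5 data="OjWl" -> buffer=???TjOjWlstoDRy
Fragment 6: offset=0 data="Vmt" -> buffer=VmtTjOjWlstoDRy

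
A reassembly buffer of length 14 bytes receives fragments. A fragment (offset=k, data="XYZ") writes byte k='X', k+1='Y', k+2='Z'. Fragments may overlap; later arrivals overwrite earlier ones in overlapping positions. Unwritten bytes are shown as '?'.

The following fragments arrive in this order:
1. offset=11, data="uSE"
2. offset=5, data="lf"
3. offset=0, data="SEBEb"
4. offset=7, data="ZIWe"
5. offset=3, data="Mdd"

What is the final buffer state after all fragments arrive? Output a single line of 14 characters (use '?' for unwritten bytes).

Fragment 1: offset=11 data="uSE" -> buffer=???????????uSE
Fragment 2: offset=5 data="lf" -> buffer=?????lf????uSE
Fragment 3: offset=0 data="SEBEb" -> buffer=SEBEblf????uSE
Fragment 4: offset=7 data="ZIWe" -> buffer=SEBEblfZIWeuSE
Fragment 5: offset=3 data="Mdd" -> buffer=SEBMddfZIWeuSE

Answer: SEBMddfZIWeuSE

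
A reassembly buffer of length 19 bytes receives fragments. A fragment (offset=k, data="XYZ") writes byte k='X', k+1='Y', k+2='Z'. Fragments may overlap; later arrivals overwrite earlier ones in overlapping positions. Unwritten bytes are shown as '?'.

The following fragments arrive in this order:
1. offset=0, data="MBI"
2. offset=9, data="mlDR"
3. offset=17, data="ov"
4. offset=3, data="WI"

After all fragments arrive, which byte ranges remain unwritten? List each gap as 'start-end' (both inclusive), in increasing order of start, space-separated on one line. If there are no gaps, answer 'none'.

Fragment 1: offset=0 len=3
Fragment 2: offset=9 len=4
Fragment 3: offset=17 len=2
Fragment 4: offset=3 len=2
Gaps: 5-8 13-16

Answer: 5-8 13-16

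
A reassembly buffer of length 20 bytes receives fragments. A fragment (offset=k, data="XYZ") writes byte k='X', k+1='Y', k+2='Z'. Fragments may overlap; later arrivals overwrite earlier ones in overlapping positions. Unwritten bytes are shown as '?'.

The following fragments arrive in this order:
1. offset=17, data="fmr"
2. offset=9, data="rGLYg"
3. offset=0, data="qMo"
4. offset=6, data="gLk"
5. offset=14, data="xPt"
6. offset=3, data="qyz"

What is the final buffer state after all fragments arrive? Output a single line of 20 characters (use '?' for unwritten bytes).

Answer: qMoqyzgLkrGLYgxPtfmr

Derivation:
Fragment 1: offset=17 data="fmr" -> buffer=?????????????????fmr
Fragment 2: offset=9 data="rGLYg" -> buffer=?????????rGLYg???fmr
Fragment 3: offset=0 data="qMo" -> buffer=qMo??????rGLYg???fmr
Fragment 4: offset=6 data="gLk" -> buffer=qMo???gLkrGLYg???fmr
Fragment 5: offset=14 data="xPt" -> buffer=qMo???gLkrGLYgxPtfmr
Fragment 6: offset=3 data="qyz" -> buffer=qMoqyzgLkrGLYgxPtfmr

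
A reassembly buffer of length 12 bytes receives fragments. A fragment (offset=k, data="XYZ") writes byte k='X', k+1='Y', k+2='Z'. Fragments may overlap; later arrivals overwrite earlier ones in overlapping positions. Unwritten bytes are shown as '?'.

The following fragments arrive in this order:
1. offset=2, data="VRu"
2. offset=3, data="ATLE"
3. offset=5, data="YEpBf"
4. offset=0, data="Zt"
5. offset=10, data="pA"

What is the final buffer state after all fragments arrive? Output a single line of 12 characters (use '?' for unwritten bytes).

Fragment 1: offset=2 data="VRu" -> buffer=??VRu???????
Fragment 2: offset=3 data="ATLE" -> buffer=??VATLE?????
Fragment 3: offset=5 data="YEpBf" -> buffer=??VATYEpBf??
Fragment 4: offset=0 data="Zt" -> buffer=ZtVATYEpBf??
Fragment 5: offset=10 data="pA" -> buffer=ZtVATYEpBfpA

Answer: ZtVATYEpBfpA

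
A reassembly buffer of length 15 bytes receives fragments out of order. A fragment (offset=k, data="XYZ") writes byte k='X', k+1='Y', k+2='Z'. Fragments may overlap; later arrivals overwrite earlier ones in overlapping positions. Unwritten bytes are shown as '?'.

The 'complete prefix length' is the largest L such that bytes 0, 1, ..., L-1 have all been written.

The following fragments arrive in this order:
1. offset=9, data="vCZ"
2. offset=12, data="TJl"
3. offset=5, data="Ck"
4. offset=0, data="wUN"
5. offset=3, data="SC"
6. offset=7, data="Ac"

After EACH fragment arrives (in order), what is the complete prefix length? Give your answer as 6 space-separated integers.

Answer: 0 0 0 3 7 15

Derivation:
Fragment 1: offset=9 data="vCZ" -> buffer=?????????vCZ??? -> prefix_len=0
Fragment 2: offset=12 data="TJl" -> buffer=?????????vCZTJl -> prefix_len=0
Fragment 3: offset=5 data="Ck" -> buffer=?????Ck??vCZTJl -> prefix_len=0
Fragment 4: offset=0 data="wUN" -> buffer=wUN??Ck??vCZTJl -> prefix_len=3
Fragment 5: offset=3 data="SC" -> buffer=wUNSCCk??vCZTJl -> prefix_len=7
Fragment 6: offset=7 data="Ac" -> buffer=wUNSCCkAcvCZTJl -> prefix_len=15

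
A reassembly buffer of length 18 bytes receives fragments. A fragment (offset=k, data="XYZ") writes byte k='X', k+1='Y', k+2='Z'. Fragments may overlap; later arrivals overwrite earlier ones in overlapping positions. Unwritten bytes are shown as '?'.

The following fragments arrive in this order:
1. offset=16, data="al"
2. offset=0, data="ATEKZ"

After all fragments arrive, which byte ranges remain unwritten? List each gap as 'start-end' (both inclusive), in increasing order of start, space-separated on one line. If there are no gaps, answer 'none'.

Fragment 1: offset=16 len=2
Fragment 2: offset=0 len=5
Gaps: 5-15

Answer: 5-15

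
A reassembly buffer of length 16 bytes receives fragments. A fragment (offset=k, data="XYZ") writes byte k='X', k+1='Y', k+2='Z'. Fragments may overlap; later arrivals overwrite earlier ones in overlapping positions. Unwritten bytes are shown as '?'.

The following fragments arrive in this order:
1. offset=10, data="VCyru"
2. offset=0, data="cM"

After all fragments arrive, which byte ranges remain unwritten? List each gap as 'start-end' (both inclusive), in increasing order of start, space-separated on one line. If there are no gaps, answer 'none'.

Fragment 1: offset=10 len=5
Fragment 2: offset=0 len=2
Gaps: 2-9 15-15

Answer: 2-9 15-15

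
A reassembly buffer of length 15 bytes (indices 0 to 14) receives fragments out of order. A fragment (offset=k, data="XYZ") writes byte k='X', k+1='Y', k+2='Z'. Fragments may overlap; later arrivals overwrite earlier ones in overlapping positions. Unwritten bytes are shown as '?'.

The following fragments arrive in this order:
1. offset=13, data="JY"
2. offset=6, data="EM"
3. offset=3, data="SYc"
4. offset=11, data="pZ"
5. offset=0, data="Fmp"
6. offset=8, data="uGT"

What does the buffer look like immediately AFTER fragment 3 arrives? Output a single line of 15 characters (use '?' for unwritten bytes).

Fragment 1: offset=13 data="JY" -> buffer=?????????????JY
Fragment 2: offset=6 data="EM" -> buffer=??????EM?????JY
Fragment 3: offset=3 data="SYc" -> buffer=???SYcEM?????JY

Answer: ???SYcEM?????JY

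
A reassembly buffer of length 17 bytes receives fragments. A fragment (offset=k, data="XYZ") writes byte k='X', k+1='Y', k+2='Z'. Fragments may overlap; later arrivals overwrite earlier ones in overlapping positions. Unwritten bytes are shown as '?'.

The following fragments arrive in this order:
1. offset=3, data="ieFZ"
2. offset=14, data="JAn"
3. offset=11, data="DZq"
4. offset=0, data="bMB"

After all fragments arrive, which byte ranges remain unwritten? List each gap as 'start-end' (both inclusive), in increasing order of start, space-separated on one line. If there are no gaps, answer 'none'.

Fragment 1: offset=3 len=4
Fragment 2: offset=14 len=3
Fragment 3: offset=11 len=3
Fragment 4: offset=0 len=3
Gaps: 7-10

Answer: 7-10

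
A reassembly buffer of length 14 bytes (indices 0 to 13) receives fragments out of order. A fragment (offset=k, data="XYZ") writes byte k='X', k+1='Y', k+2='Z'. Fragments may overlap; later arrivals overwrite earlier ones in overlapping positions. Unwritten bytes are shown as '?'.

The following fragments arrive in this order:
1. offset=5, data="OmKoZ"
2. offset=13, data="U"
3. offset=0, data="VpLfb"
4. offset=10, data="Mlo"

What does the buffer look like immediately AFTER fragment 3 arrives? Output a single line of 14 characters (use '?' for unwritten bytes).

Fragment 1: offset=5 data="OmKoZ" -> buffer=?????OmKoZ????
Fragment 2: offset=13 data="U" -> buffer=?????OmKoZ???U
Fragment 3: offset=0 data="VpLfb" -> buffer=VpLfbOmKoZ???U

Answer: VpLfbOmKoZ???U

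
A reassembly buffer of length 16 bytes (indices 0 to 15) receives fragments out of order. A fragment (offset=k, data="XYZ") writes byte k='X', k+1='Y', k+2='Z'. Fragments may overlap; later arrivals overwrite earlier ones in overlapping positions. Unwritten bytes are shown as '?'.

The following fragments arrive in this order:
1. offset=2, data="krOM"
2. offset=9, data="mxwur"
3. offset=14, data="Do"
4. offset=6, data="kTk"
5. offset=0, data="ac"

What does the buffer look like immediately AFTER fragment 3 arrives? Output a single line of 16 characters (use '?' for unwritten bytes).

Answer: ??krOM???mxwurDo

Derivation:
Fragment 1: offset=2 data="krOM" -> buffer=??krOM??????????
Fragment 2: offset=9 data="mxwur" -> buffer=??krOM???mxwur??
Fragment 3: offset=14 data="Do" -> buffer=??krOM???mxwurDo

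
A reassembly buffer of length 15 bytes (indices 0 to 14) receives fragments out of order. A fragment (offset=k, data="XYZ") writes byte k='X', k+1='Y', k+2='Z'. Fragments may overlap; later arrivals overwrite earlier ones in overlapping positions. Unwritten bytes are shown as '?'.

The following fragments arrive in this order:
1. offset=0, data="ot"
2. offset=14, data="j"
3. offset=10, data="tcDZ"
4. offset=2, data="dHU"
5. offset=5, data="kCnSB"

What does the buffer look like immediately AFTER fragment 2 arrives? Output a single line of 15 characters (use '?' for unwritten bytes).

Answer: ot????????????j

Derivation:
Fragment 1: offset=0 data="ot" -> buffer=ot?????????????
Fragment 2: offset=14 data="j" -> buffer=ot????????????j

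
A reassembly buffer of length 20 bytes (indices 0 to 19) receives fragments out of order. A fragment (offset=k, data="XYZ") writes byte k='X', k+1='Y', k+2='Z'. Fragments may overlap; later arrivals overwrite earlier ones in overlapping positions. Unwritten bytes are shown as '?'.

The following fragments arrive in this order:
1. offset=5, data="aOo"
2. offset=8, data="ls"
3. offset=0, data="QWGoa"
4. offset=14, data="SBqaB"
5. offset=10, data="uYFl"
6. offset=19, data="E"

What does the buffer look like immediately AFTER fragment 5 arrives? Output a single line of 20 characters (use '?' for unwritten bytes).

Fragment 1: offset=5 data="aOo" -> buffer=?????aOo????????????
Fragment 2: offset=8 data="ls" -> buffer=?????aOols??????????
Fragment 3: offset=0 data="QWGoa" -> buffer=QWGoaaOols??????????
Fragment 4: offset=14 data="SBqaB" -> buffer=QWGoaaOols????SBqaB?
Fragment 5: offset=10 data="uYFl" -> buffer=QWGoaaOolsuYFlSBqaB?

Answer: QWGoaaOolsuYFlSBqaB?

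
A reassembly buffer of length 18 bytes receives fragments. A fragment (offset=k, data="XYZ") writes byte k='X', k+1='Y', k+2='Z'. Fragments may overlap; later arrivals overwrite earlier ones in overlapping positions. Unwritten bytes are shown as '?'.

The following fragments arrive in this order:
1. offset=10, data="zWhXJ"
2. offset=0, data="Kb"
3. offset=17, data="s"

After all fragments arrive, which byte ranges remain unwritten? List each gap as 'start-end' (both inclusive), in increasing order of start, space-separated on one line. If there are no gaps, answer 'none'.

Fragment 1: offset=10 len=5
Fragment 2: offset=0 len=2
Fragment 3: offset=17 len=1
Gaps: 2-9 15-16

Answer: 2-9 15-16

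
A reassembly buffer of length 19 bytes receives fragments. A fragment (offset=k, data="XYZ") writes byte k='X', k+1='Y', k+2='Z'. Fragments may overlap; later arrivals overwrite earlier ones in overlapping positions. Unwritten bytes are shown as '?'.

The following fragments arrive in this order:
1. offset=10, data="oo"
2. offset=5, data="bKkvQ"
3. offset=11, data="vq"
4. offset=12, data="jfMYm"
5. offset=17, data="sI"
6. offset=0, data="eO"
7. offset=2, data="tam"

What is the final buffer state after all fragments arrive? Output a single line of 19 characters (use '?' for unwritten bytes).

Fragment 1: offset=10 data="oo" -> buffer=??????????oo???????
Fragment 2: offset=5 data="bKkvQ" -> buffer=?????bKkvQoo???????
Fragment 3: offset=11 data="vq" -> buffer=?????bKkvQovq??????
Fragment 4: offset=12 data="jfMYm" -> buffer=?????bKkvQovjfMYm??
Fragment 5: offset=17 data="sI" -> buffer=?????bKkvQovjfMYmsI
Fragment 6: offset=0 data="eO" -> buffer=eO???bKkvQovjfMYmsI
Fragment 7: offset=2 data="tam" -> buffer=eOtambKkvQovjfMYmsI

Answer: eOtambKkvQovjfMYmsI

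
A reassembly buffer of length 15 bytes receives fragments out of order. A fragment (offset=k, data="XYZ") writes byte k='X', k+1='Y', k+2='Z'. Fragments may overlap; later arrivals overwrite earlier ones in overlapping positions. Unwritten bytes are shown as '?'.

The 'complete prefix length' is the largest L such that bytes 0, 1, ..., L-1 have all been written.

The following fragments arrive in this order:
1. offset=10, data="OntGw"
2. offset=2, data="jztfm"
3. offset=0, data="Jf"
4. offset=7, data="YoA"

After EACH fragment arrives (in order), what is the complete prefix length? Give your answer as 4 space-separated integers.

Fragment 1: offset=10 data="OntGw" -> buffer=??????????OntGw -> prefix_len=0
Fragment 2: offset=2 data="jztfm" -> buffer=??jztfm???OntGw -> prefix_len=0
Fragment 3: offset=0 data="Jf" -> buffer=Jfjztfm???OntGw -> prefix_len=7
Fragment 4: offset=7 data="YoA" -> buffer=JfjztfmYoAOntGw -> prefix_len=15

Answer: 0 0 7 15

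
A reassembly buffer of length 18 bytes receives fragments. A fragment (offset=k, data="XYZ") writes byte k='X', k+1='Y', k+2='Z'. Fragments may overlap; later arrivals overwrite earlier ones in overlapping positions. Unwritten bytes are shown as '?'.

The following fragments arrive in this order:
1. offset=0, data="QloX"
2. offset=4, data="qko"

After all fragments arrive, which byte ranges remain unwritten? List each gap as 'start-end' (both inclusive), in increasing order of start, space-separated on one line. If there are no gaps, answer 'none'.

Fragment 1: offset=0 len=4
Fragment 2: offset=4 len=3
Gaps: 7-17

Answer: 7-17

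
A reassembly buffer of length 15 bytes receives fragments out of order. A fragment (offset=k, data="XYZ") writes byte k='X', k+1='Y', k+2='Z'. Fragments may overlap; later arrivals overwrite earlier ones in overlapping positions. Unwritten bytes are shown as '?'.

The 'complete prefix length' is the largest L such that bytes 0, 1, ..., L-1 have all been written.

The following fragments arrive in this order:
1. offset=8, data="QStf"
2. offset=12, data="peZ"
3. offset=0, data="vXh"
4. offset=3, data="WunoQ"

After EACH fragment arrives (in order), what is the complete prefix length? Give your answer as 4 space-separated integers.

Fragment 1: offset=8 data="QStf" -> buffer=????????QStf??? -> prefix_len=0
Fragment 2: offset=12 data="peZ" -> buffer=????????QStfpeZ -> prefix_len=0
Fragment 3: offset=0 data="vXh" -> buffer=vXh?????QStfpeZ -> prefix_len=3
Fragment 4: offset=3 data="WunoQ" -> buffer=vXhWunoQQStfpeZ -> prefix_len=15

Answer: 0 0 3 15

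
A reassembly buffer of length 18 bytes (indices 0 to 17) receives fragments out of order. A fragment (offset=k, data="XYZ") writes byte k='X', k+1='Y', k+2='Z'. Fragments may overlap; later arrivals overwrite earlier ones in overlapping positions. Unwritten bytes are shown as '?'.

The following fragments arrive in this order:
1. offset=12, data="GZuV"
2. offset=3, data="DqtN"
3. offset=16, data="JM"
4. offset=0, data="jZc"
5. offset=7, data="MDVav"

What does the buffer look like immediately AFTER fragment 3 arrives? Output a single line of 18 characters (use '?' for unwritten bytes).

Answer: ???DqtN?????GZuVJM

Derivation:
Fragment 1: offset=12 data="GZuV" -> buffer=????????????GZuV??
Fragment 2: offset=3 data="DqtN" -> buffer=???DqtN?????GZuV??
Fragment 3: offset=16 data="JM" -> buffer=???DqtN?????GZuVJM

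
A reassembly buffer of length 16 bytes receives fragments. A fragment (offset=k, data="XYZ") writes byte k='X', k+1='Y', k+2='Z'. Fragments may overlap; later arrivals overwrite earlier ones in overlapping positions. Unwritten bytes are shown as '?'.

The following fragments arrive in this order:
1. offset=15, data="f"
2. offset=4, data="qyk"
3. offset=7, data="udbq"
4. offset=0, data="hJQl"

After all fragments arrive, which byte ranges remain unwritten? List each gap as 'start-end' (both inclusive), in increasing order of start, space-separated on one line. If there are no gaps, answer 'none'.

Fragment 1: offset=15 len=1
Fragment 2: offset=4 len=3
Fragment 3: offset=7 len=4
Fragment 4: offset=0 len=4
Gaps: 11-14

Answer: 11-14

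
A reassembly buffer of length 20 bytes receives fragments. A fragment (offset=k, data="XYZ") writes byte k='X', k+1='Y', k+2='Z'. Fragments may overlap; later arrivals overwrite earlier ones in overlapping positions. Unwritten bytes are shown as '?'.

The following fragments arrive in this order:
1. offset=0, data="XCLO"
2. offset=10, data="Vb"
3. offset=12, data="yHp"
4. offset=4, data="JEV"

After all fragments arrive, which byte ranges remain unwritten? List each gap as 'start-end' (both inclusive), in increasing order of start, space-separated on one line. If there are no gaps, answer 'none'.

Answer: 7-9 15-19

Derivation:
Fragment 1: offset=0 len=4
Fragment 2: offset=10 len=2
Fragment 3: offset=12 len=3
Fragment 4: offset=4 len=3
Gaps: 7-9 15-19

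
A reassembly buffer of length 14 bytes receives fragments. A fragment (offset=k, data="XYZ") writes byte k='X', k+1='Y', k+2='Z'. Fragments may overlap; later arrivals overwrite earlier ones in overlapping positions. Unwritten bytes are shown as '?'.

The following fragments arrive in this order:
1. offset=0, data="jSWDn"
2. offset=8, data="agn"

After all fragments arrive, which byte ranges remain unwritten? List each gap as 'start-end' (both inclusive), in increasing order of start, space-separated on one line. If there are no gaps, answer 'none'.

Answer: 5-7 11-13

Derivation:
Fragment 1: offset=0 len=5
Fragment 2: offset=8 len=3
Gaps: 5-7 11-13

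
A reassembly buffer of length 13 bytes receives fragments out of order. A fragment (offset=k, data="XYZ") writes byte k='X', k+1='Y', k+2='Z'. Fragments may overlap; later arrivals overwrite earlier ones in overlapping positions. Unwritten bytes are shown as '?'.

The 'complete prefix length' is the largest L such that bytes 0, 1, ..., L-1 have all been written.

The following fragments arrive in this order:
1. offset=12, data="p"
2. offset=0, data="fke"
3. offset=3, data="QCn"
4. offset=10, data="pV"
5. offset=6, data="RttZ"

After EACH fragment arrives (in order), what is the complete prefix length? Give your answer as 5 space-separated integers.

Answer: 0 3 6 6 13

Derivation:
Fragment 1: offset=12 data="p" -> buffer=????????????p -> prefix_len=0
Fragment 2: offset=0 data="fke" -> buffer=fke?????????p -> prefix_len=3
Fragment 3: offset=3 data="QCn" -> buffer=fkeQCn??????p -> prefix_len=6
Fragment 4: offset=10 data="pV" -> buffer=fkeQCn????pVp -> prefix_len=6
Fragment 5: offset=6 data="RttZ" -> buffer=fkeQCnRttZpVp -> prefix_len=13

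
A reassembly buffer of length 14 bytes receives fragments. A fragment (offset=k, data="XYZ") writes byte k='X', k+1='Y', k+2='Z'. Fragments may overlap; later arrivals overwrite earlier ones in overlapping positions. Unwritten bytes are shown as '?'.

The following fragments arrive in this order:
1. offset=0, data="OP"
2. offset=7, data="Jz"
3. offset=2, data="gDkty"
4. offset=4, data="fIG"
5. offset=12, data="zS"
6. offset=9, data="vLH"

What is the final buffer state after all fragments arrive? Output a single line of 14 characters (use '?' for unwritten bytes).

Fragment 1: offset=0 data="OP" -> buffer=OP????????????
Fragment 2: offset=7 data="Jz" -> buffer=OP?????Jz?????
Fragment 3: offset=2 data="gDkty" -> buffer=OPgDktyJz?????
Fragment 4: offset=4 data="fIG" -> buffer=OPgDfIGJz?????
Fragment 5: offset=12 data="zS" -> buffer=OPgDfIGJz???zS
Fragment 6: offset=9 data="vLH" -> buffer=OPgDfIGJzvLHzS

Answer: OPgDfIGJzvLHzS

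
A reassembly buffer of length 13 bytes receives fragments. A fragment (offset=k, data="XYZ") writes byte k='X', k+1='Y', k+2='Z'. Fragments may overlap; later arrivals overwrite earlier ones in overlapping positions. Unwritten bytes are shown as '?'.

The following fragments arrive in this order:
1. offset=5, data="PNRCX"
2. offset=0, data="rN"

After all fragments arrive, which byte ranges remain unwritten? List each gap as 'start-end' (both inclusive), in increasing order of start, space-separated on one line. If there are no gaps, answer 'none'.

Fragment 1: offset=5 len=5
Fragment 2: offset=0 len=2
Gaps: 2-4 10-12

Answer: 2-4 10-12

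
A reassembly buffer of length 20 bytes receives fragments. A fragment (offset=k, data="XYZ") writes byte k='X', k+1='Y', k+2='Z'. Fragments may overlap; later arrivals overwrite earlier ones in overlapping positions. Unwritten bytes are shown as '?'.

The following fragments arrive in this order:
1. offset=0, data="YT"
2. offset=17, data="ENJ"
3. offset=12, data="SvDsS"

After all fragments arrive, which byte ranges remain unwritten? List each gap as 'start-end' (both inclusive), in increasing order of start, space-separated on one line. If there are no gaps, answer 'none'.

Fragment 1: offset=0 len=2
Fragment 2: offset=17 len=3
Fragment 3: offset=12 len=5
Gaps: 2-11

Answer: 2-11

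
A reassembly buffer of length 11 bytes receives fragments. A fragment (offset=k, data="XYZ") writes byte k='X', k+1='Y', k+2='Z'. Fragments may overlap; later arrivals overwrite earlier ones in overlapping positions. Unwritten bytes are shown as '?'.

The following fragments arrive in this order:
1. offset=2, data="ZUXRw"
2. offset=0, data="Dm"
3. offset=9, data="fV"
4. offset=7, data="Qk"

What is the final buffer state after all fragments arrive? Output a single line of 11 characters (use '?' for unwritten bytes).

Answer: DmZUXRwQkfV

Derivation:
Fragment 1: offset=2 data="ZUXRw" -> buffer=??ZUXRw????
Fragment 2: offset=0 data="Dm" -> buffer=DmZUXRw????
Fragment 3: offset=9 data="fV" -> buffer=DmZUXRw??fV
Fragment 4: offset=7 data="Qk" -> buffer=DmZUXRwQkfV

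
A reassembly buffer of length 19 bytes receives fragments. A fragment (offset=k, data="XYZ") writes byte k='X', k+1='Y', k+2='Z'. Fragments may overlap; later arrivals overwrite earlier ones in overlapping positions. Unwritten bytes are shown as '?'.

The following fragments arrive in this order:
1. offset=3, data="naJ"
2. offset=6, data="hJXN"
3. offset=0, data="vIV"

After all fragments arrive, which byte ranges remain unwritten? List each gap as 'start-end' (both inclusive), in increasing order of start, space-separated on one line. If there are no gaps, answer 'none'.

Fragment 1: offset=3 len=3
Fragment 2: offset=6 len=4
Fragment 3: offset=0 len=3
Gaps: 10-18

Answer: 10-18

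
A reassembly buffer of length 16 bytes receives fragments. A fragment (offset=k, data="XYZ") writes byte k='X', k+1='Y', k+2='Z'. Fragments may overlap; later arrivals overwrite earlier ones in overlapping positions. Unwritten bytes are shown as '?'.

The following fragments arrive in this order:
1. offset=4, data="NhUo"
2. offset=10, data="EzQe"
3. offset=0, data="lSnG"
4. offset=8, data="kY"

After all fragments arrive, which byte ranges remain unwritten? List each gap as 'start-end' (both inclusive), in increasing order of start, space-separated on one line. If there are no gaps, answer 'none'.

Answer: 14-15

Derivation:
Fragment 1: offset=4 len=4
Fragment 2: offset=10 len=4
Fragment 3: offset=0 len=4
Fragment 4: offset=8 len=2
Gaps: 14-15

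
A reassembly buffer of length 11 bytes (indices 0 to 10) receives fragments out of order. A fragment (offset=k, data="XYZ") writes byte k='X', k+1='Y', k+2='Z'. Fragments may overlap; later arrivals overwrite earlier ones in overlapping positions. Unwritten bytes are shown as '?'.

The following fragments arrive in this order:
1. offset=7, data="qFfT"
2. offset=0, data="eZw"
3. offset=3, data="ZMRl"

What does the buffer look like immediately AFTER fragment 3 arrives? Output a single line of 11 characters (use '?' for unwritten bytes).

Answer: eZwZMRlqFfT

Derivation:
Fragment 1: offset=7 data="qFfT" -> buffer=???????qFfT
Fragment 2: offset=0 data="eZw" -> buffer=eZw????qFfT
Fragment 3: offset=3 data="ZMRl" -> buffer=eZwZMRlqFfT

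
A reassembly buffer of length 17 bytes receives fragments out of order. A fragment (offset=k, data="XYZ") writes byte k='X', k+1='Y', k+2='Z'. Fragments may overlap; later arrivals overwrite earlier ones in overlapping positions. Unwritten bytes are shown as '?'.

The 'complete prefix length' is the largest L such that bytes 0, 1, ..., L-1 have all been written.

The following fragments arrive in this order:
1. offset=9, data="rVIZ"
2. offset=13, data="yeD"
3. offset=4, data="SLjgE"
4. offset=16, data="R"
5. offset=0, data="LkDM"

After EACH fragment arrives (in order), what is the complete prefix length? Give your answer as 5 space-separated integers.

Answer: 0 0 0 0 17

Derivation:
Fragment 1: offset=9 data="rVIZ" -> buffer=?????????rVIZ???? -> prefix_len=0
Fragment 2: offset=13 data="yeD" -> buffer=?????????rVIZyeD? -> prefix_len=0
Fragment 3: offset=4 data="SLjgE" -> buffer=????SLjgErVIZyeD? -> prefix_len=0
Fragment 4: offset=16 data="R" -> buffer=????SLjgErVIZyeDR -> prefix_len=0
Fragment 5: offset=0 data="LkDM" -> buffer=LkDMSLjgErVIZyeDR -> prefix_len=17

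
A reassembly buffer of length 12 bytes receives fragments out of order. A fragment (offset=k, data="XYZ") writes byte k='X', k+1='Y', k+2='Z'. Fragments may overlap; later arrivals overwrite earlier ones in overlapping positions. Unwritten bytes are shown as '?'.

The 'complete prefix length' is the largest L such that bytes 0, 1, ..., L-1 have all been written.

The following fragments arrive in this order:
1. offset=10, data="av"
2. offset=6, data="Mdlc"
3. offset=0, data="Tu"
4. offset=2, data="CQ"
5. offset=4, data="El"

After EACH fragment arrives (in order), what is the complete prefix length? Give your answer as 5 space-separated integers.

Fragment 1: offset=10 data="av" -> buffer=??????????av -> prefix_len=0
Fragment 2: offset=6 data="Mdlc" -> buffer=??????Mdlcav -> prefix_len=0
Fragment 3: offset=0 data="Tu" -> buffer=Tu????Mdlcav -> prefix_len=2
Fragment 4: offset=2 data="CQ" -> buffer=TuCQ??Mdlcav -> prefix_len=4
Fragment 5: offset=4 data="El" -> buffer=TuCQElMdlcav -> prefix_len=12

Answer: 0 0 2 4 12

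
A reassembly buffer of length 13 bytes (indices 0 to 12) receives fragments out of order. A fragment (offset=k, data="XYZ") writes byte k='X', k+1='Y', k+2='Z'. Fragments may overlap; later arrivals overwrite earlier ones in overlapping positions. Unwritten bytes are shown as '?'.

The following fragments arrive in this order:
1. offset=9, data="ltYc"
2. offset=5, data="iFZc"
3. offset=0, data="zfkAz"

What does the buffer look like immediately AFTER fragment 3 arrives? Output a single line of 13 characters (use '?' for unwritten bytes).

Fragment 1: offset=9 data="ltYc" -> buffer=?????????ltYc
Fragment 2: offset=5 data="iFZc" -> buffer=?????iFZcltYc
Fragment 3: offset=0 data="zfkAz" -> buffer=zfkAziFZcltYc

Answer: zfkAziFZcltYc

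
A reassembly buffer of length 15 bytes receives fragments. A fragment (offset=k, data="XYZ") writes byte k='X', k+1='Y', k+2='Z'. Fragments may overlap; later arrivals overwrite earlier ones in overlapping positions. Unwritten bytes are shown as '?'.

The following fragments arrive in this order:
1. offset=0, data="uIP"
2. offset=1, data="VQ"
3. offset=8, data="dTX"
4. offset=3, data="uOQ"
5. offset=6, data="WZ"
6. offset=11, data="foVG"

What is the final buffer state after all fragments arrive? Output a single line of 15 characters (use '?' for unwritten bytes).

Fragment 1: offset=0 data="uIP" -> buffer=uIP????????????
Fragment 2: offset=1 data="VQ" -> buffer=uVQ????????????
Fragment 3: offset=8 data="dTX" -> buffer=uVQ?????dTX????
Fragment 4: offset=3 data="uOQ" -> buffer=uVQuOQ??dTX????
Fragment 5: offset=6 data="WZ" -> buffer=uVQuOQWZdTX????
Fragment 6: offset=11 data="foVG" -> buffer=uVQuOQWZdTXfoVG

Answer: uVQuOQWZdTXfoVG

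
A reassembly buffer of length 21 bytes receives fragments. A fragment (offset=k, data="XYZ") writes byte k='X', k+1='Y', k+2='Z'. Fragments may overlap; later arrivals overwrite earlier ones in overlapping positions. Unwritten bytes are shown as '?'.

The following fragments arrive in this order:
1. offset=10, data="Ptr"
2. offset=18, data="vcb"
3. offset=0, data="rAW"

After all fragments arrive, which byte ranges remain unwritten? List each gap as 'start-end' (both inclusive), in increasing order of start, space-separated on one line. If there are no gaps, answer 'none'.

Fragment 1: offset=10 len=3
Fragment 2: offset=18 len=3
Fragment 3: offset=0 len=3
Gaps: 3-9 13-17

Answer: 3-9 13-17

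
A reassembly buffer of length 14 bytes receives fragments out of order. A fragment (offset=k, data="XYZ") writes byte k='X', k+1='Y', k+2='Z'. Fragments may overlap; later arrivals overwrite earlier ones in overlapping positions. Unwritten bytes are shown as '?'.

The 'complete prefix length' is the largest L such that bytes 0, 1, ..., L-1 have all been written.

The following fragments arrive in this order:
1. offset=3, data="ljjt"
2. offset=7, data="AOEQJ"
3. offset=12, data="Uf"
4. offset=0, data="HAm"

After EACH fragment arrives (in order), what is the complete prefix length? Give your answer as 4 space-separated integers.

Fragment 1: offset=3 data="ljjt" -> buffer=???ljjt??????? -> prefix_len=0
Fragment 2: offset=7 data="AOEQJ" -> buffer=???ljjtAOEQJ?? -> prefix_len=0
Fragment 3: offset=12 data="Uf" -> buffer=???ljjtAOEQJUf -> prefix_len=0
Fragment 4: offset=0 data="HAm" -> buffer=HAmljjtAOEQJUf -> prefix_len=14

Answer: 0 0 0 14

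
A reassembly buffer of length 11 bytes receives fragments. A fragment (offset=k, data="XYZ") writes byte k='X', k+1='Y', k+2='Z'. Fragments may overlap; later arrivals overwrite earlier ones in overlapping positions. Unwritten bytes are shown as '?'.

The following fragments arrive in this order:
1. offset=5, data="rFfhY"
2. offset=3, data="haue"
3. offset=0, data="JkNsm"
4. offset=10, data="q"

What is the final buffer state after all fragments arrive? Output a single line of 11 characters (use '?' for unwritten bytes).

Answer: JkNsmuefhYq

Derivation:
Fragment 1: offset=5 data="rFfhY" -> buffer=?????rFfhY?
Fragment 2: offset=3 data="haue" -> buffer=???hauefhY?
Fragment 3: offset=0 data="JkNsm" -> buffer=JkNsmuefhY?
Fragment 4: offset=10 data="q" -> buffer=JkNsmuefhYq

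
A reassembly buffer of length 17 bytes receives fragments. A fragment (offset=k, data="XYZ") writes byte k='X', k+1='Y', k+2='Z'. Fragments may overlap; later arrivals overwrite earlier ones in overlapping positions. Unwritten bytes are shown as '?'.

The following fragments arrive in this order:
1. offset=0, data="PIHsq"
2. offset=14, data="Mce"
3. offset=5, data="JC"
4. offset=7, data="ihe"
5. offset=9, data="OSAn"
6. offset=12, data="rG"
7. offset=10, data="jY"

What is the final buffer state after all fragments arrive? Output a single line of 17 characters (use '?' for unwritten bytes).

Answer: PIHsqJCihOjYrGMce

Derivation:
Fragment 1: offset=0 data="PIHsq" -> buffer=PIHsq????????????
Fragment 2: offset=14 data="Mce" -> buffer=PIHsq?????????Mce
Fragment 3: offset=5 data="JC" -> buffer=PIHsqJC???????Mce
Fragment 4: offset=7 data="ihe" -> buffer=PIHsqJCihe????Mce
Fragment 5: offset=9 data="OSAn" -> buffer=PIHsqJCihOSAn?Mce
Fragment 6: offset=12 data="rG" -> buffer=PIHsqJCihOSArGMce
Fragment 7: offset=10 data="jY" -> buffer=PIHsqJCihOjYrGMce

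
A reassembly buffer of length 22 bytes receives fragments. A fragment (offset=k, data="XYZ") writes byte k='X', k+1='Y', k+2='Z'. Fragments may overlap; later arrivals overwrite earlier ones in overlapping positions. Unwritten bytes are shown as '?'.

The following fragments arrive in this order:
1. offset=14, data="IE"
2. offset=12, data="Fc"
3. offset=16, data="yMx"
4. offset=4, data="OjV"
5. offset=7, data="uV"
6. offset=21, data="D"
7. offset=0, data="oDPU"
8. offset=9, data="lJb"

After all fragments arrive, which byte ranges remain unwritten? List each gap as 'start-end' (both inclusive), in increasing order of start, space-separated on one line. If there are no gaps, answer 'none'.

Fragment 1: offset=14 len=2
Fragment 2: offset=12 len=2
Fragment 3: offset=16 len=3
Fragment 4: offset=4 len=3
Fragment 5: offset=7 len=2
Fragment 6: offset=21 len=1
Fragment 7: offset=0 len=4
Fragment 8: offset=9 len=3
Gaps: 19-20

Answer: 19-20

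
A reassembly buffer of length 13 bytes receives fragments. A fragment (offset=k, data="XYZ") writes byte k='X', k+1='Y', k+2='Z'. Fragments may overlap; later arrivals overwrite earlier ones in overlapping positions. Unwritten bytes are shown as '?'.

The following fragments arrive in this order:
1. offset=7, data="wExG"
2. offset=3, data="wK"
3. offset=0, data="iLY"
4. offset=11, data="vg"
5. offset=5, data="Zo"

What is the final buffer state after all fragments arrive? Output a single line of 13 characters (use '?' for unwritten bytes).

Answer: iLYwKZowExGvg

Derivation:
Fragment 1: offset=7 data="wExG" -> buffer=???????wExG??
Fragment 2: offset=3 data="wK" -> buffer=???wK??wExG??
Fragment 3: offset=0 data="iLY" -> buffer=iLYwK??wExG??
Fragment 4: offset=11 data="vg" -> buffer=iLYwK??wExGvg
Fragment 5: offset=5 data="Zo" -> buffer=iLYwKZowExGvg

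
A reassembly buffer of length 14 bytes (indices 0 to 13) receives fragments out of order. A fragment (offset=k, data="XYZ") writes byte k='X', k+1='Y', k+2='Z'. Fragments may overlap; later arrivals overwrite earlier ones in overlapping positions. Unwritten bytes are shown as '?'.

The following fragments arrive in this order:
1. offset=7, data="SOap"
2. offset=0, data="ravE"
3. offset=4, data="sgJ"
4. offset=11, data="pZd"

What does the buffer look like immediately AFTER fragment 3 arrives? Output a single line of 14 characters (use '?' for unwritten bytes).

Fragment 1: offset=7 data="SOap" -> buffer=???????SOap???
Fragment 2: offset=0 data="ravE" -> buffer=ravE???SOap???
Fragment 3: offset=4 data="sgJ" -> buffer=ravEsgJSOap???

Answer: ravEsgJSOap???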